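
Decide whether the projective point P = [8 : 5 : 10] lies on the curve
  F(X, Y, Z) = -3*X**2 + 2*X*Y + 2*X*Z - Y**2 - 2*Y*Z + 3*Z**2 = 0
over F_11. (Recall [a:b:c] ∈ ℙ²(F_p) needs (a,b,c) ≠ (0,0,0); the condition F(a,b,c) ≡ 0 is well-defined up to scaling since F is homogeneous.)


F(8,5,10) ≡ 3 (mod 11); P is NOT on the curve.

Evaluate F(8, 5, 10) term-by-term (mod 11).
  -3*X**2 ↦ -3·64·1·1 = -192
  2*X*Y ↦ 2·8·5·1 = 80
  2*X*Z ↦ 2·8·1·10 = 160
  -Y**2 ↦ -1·1·25·1 = -25
  -2*Y*Z ↦ -2·1·5·10 = -100
  3*Z**2 ↦ 3·1·1·100 = 300
Sum: F(8, 5, 10) = (-192) + (80) + (160) + (-25) + (-100) + (300) = 223.
Reducing mod 11: 223 ≡ 3 (mod 11).
Since F(a, b, c) ≡ 3 ≠ 0 (mod 11), P does NOT lie on the curve.


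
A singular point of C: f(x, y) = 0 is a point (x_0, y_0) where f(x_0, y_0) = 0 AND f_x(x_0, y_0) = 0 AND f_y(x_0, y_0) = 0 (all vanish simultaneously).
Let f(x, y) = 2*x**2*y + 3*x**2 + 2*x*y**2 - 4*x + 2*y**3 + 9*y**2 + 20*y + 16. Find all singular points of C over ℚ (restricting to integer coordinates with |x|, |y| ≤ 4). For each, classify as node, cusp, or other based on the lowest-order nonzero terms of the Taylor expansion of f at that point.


Singular points: {(2, -2)}; classification: node.

Compute partial derivatives:
  f_x = 4*x*y + 6*x + 2*y**2 - 4.
  f_y = 2*x**2 + 4*x*y + 6*y**2 + 18*y + 20.
Scan x_0 ∈ {−4, ..., 4}. For each x_0, f_y(x_0, y) is a polynomial in y; find its integer roots y ∈ {−4, ..., 4}, then test f_x and f at those candidates.
  x = -4: f_y(-4, y) = 6*y**2 + 2*y + 52; no integer root y with |y| ≤ 4.
  x = -3: f_y(-3, y) = 6*y**2 + 6*y + 38; no integer root y with |y| ≤ 4.
  x = -2: f_y(-2, y) = 6*y**2 + 10*y + 28; no integer root y with |y| ≤ 4.
  x = -1: f_y(-1, y) = 6*y**2 + 14*y + 22; no integer root y with |y| ≤ 4.
  x = 0: f_y(0, y) = 6*y**2 + 18*y + 20; no integer root y with |y| ≤ 4.
  x = 1: f_y(1, y) = 6*y**2 + 22*y + 22; no integer root y with |y| ≤ 4.
  x = 2: f_y(2, y) = 6*y**2 + 26*y + 28; vanishes at y ∈ {-2}. (2, -2): f_x = 0, f = 0 — SINGULAR.
  x = 3: f_y(3, y) = 6*y**2 + 30*y + 38; no integer root y with |y| ≤ 4.
  x = 4: f_y(4, y) = 6*y**2 + 34*y + 52; no integer root y with |y| ≤ 4.
Only singular point on the grid: (2, -2).
Classify: substitute x = 2 + u, y = -2 + v and expand: f = 2*u**2*v - u**2 + 2*u*v**2 + 2*v**3 + v**2.
No constant or linear terms (consistent with a singular point). Quadratic part: -u**2 + v**2. Cubic part: 2*u**2*v + 2*u*v**2 + 2*v**3.
The quadratic part v**2 - u**2 = (v − u)(v + u) splits into two distinct linear factors, so there are two distinct tangent lines y − -2 = ±(x − 2) — this is a node (ordinary double point).
Classification: node.


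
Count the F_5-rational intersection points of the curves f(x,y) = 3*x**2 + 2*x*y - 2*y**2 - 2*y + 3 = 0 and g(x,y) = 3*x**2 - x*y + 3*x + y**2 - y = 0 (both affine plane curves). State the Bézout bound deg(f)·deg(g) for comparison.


Common zeros: ∅; count = 0; Bézout bound = 4.

deg(f) = 2, deg(g) = 2, so Bézout bound = 4.
Scan x ∈ F_5. For each x, list the y ∈ F_5 with f(x, y) ≡ 0 and those with g(x, y) ≡ 0 (mod 5); the common zeros in that column are the intersection.
  x = 0: f ≡ 0 at y ∈ ∅; g ≡ 0 at y ∈ {0, 1}; common: ∅.
  x = 1: f ≡ 0 at y ∈ ∅; g ≡ 0 at y ∈ {1}; common: ∅.
  x = 2: f ≡ 0 at y ∈ {0, 1}; g ≡ 0 at y ∈ ∅; common: ∅.
  x = 3: f ≡ 0 at y ∈ {0, 2}; g ≡ 0 at y ∈ ∅; common: ∅.
  x = 4: f ≡ 0 at y ∈ {1, 2}; g ≡ 0 at y ∈ {0}; common: ∅.
Collecting: common zeros = ∅, so the count is 0.
Comparison with the Bézout bound: 0 ≤ 4 = deg(f)·deg(g), as expected for curves with no common component (the affine F_5-count falls short of the bound because intersections may lie at infinity, over extension fields, or carry multiplicity).


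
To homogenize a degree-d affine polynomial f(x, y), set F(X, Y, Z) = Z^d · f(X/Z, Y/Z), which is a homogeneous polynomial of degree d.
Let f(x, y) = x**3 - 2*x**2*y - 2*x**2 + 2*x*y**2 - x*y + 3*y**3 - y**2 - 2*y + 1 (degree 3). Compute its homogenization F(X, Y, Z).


F(X, Y, Z) = X**3 - 2*X**2*Y - 2*X**2*Z + 2*X*Y**2 - X*Y*Z + 3*Y**3 - Y**2*Z - 2*Y*Z**2 + Z**3

deg(f) = 3.
Substitute x = X/Z, y = Y/Z into f, then multiply by Z^3.
  monomial 1·x^3·y^0 ↦ 1·X^3·Y^0·Z^0.
  monomial -2·x^2·y^1 ↦ -2·X^2·Y^1·Z^0.
  monomial -2·x^2·y^0 ↦ -2·X^2·Y^0·Z^1.
  monomial 2·x^1·y^2 ↦ 2·X^1·Y^2·Z^0.
  monomial -1·x^1·y^1 ↦ -1·X^1·Y^1·Z^1.
  monomial 3·x^0·y^3 ↦ 3·X^0·Y^3·Z^0.
  monomial -1·x^0·y^2 ↦ -1·X^0·Y^2·Z^1.
  monomial -2·x^0·y^1 ↦ -2·X^0·Y^1·Z^2.
  monomial 1·x^0·y^0 ↦ 1·X^0·Y^0·Z^3.
Collecting: F(X, Y, Z) = X**3 - 2*X**2*Y - 2*X**2*Z + 2*X*Y**2 - X*Y*Z + 3*Y**3 - Y**2*Z - 2*Y*Z**2 + Z**3.


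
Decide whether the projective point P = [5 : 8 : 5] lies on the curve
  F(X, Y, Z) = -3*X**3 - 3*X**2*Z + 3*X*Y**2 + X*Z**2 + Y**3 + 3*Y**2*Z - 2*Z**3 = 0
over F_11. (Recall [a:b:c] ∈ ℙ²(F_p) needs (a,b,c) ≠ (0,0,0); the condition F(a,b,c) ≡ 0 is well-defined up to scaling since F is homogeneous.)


F(5,8,5) ≡ 6 (mod 11); P is NOT on the curve.

Evaluate F(5, 8, 5) term-by-term (mod 11).
  -3*X**3 ↦ -3·125·1·1 = -375
  -3*X**2*Z ↦ -3·25·1·5 = -375
  3*X*Y**2 ↦ 3·5·64·1 = 960
  X*Z**2 ↦ 1·5·1·25 = 125
  Y**3 ↦ 1·1·512·1 = 512
  3*Y**2*Z ↦ 3·1·64·5 = 960
  -2*Z**3 ↦ -2·1·1·125 = -250
Sum: F(5, 8, 5) = (-375) + (-375) + (960) + (125) + (512) + (960) + (-250) = 1557.
Reducing mod 11: 1557 ≡ 6 (mod 11).
Since F(a, b, c) ≡ 6 ≠ 0 (mod 11), P does NOT lie on the curve.


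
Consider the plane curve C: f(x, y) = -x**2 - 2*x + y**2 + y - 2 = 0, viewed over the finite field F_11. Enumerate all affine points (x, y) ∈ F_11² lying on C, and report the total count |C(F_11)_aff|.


Affine F_11-points: {(0, 1), (0, 9), (3, 2), (3, 8), (6, 2), (6, 8), (9, 1), (9, 9), (10, 3), (10, 7)}; count = 10.

For each of the 121 pairs (x, y) ∈ F_11², evaluate f(x, y) mod 11. Record the zeros.
  x = 0: [0↦9, 1↦0, 2↦4, 3↦10, 4↦7, 5↦6, 6↦7, 7↦10, 8↦4, 9↦0, 10↦9]  zeros at y ∈ {1, 9}
  x = 1: [0↦6, 1↦8, 2↦1, 3↦7, 4↦4, 5↦3, 6↦4, 7↦7, 8↦1, 9↦8, 10↦6]  zeros at y ∈ ∅
  x = 2: [0↦1, 1↦3, 2↦7, 3↦2, 4↦10, 5↦9, 6↦10, 7↦2, 8↦7, 9↦3, 10↦1]  zeros at y ∈ ∅
  x = 3: [0↦5, 1↦7, 2↦0, 3↦6, 4↦3, 5↦2, 6↦3, 7↦6, 8↦0, 9↦7, 10↦5]  zeros at y ∈ {2, 8}
  x = 4: [0↦7, 1↦9, 2↦2, 3↦8, 4↦5, 5↦4, 6↦5, 7↦8, 8↦2, 9↦9, 10↦7]  zeros at y ∈ ∅
  x = 5: [0↦7, 1↦9, 2↦2, 3↦8, 4↦5, 5↦4, 6↦5, 7↦8, 8↦2, 9↦9, 10↦7]  zeros at y ∈ ∅
  x = 6: [0↦5, 1↦7, 2↦0, 3↦6, 4↦3, 5↦2, 6↦3, 7↦6, 8↦0, 9↦7, 10↦5]  zeros at y ∈ {2, 8}
  x = 7: [0↦1, 1↦3, 2↦7, 3↦2, 4↦10, 5↦9, 6↦10, 7↦2, 8↦7, 9↦3, 10↦1]  zeros at y ∈ ∅
  x = 8: [0↦6, 1↦8, 2↦1, 3↦7, 4↦4, 5↦3, 6↦4, 7↦7, 8↦1, 9↦8, 10↦6]  zeros at y ∈ ∅
  x = 9: [0↦9, 1↦0, 2↦4, 3↦10, 4↦7, 5↦6, 6↦7, 7↦10, 8↦4, 9↦0, 10↦9]  zeros at y ∈ {1, 9}
  x = 10: [0↦10, 1↦1, 2↦5, 3↦0, 4↦8, 5↦7, 6↦8, 7↦0, 8↦5, 9↦1, 10↦10]  zeros at y ∈ {3, 7}
Collecting zeros: affine points = {(0, 1), (0, 9), (3, 2), (3, 8), (6, 2), (6, 8), (9, 1), (9, 9), (10, 3), (10, 7)}.
Total count |C(F_11)_aff| = 10.


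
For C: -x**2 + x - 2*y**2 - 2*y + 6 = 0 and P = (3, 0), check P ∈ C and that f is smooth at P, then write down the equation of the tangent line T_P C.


Tangent line at P: -5*x - 2*y + 15 = 0.

Step 1: f(3, 0) = 0, so P lies on C.
Step 2: partial derivatives
  f_x(x, y) = 1 - 2*x, f_y(x, y) = -4*y - 2.
  f_x(P) = -5, f_y(P) = -2 (gradient nonzero, so P is smooth).
Step 3: tangent line at P: -5·(x − 3) + -2·(y − 0) = 0.
Expanding: -5*x - 2*y + 15 = 0.


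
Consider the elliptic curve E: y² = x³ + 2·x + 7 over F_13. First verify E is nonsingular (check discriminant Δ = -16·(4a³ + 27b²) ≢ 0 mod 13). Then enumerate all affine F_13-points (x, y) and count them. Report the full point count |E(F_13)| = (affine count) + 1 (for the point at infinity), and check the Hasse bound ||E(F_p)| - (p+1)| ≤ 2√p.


Affine points = {(1, 6), (1, 7), (3, 1), (3, 12), (4, 1), (4, 12), (5, 5), (5, 8), (6, 1), (6, 12), (7, 0), (9, 0), (10, 0), (12, 2), (12, 11)}; affine count = 15; |E(F_13)| = 16.

Discriminant check: Δ ∝ 4a³ + 27b² = 4·2³ + 27·7² = 4·8 + 27·49 ≡ 3 (mod 13). Nonzero ⇒ E is nonsingular.
For each x ∈ F_13, compute rhs = x³ + 2·x + 7 mod 13, then count y ∈ F_13 with y² ≡ rhs.
  x = 0: rhs = 7, matching y values: none (0 points).
  x = 1: rhs = 10, matching y values: 6, 7 (2 points).
  x = 2: rhs = 6, matching y values: none (0 points).
  x = 3: rhs = 1, matching y values: 1, 12 (2 points).
  x = 4: rhs = 1, matching y values: 1, 12 (2 points).
  x = 5: rhs = 12, matching y values: 5, 8 (2 points).
  x = 6: rhs = 1, matching y values: 1, 12 (2 points).
  x = 7: rhs = 0, matching y values: 0 (1 points).
  x = 8: rhs = 2, matching y values: none (0 points).
  x = 9: rhs = 0, matching y values: 0 (1 points).
  x = 10: rhs = 0, matching y values: 0 (1 points).
  x = 11: rhs = 8, matching y values: none (0 points).
  x = 12: rhs = 4, matching y values: 2, 11 (2 points).
Total affine count: 15.
Full point count |E(F_13)| = 15 + 1 = 16.
Hasse bound: |16 − (13+1)| = |2| = 2 ≤ 2√13 ≈ 7.2111 ✓.


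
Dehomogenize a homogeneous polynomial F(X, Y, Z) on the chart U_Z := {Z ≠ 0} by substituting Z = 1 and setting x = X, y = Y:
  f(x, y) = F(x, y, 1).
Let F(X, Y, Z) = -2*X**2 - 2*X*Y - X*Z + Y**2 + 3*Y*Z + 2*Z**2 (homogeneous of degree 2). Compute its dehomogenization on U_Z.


f(x, y) = -2*x**2 - 2*x*y - x + y**2 + 3*y + 2

On U_Z we set Z = 1. Each monomial c·X^i·Y^j·Z^k in F becomes c·x^i·y^j·1^k = c·x^i·y^j.
Substituting Z = 1: F(X, Y, 1) = -2*x**2 - 2*x*y - x + y**2 + 3*y + 2.
Note: deg(f) ≤ deg(F) = 2; strict inequality happens when F is divisible by Z (lost terms).


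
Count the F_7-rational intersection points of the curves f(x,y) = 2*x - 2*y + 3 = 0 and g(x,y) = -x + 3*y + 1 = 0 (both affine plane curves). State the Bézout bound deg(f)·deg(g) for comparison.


Common zeros: {(6, 4)}; count = 1; Bézout bound = 1.

deg(f) = 1, deg(g) = 1, so Bézout bound = 1.
Scan x ∈ F_7. For each x, list the y ∈ F_7 with f(x, y) ≡ 0 and those with g(x, y) ≡ 0 (mod 7); the common zeros in that column are the intersection.
  x = 0: f ≡ 0 at y ∈ {5}; g ≡ 0 at y ∈ {2}; common: ∅.
  x = 1: f ≡ 0 at y ∈ {6}; g ≡ 0 at y ∈ {0}; common: ∅.
  x = 2: f ≡ 0 at y ∈ {0}; g ≡ 0 at y ∈ {5}; common: ∅.
  x = 3: f ≡ 0 at y ∈ {1}; g ≡ 0 at y ∈ {3}; common: ∅.
  x = 4: f ≡ 0 at y ∈ {2}; g ≡ 0 at y ∈ {1}; common: ∅.
  x = 5: f ≡ 0 at y ∈ {3}; g ≡ 0 at y ∈ {6}; common: ∅.
  x = 6: f ≡ 0 at y ∈ {4}; g ≡ 0 at y ∈ {4}; common: {4}.
Collecting: common zeros = {(6, 4)}, so the count is 1.
Comparison with the Bézout bound: 1 ≤ 1 = deg(f)·deg(g), as expected for curves with no common component (the bound is attained).


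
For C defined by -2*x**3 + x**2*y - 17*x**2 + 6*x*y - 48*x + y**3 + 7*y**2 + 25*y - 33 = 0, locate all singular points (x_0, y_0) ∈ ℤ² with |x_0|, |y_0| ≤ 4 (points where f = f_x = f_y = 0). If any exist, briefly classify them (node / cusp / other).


Singular points: {(-3, -2)}; classification: node.

Compute partial derivatives:
  f_x = -6*x**2 + 2*x*y - 34*x + 6*y - 48.
  f_y = x**2 + 6*x + 3*y**2 + 14*y + 25.
Scan x_0 ∈ {−4, ..., 4}. For each x_0, f_y(x_0, y) is a polynomial in y; find its integer roots y ∈ {−4, ..., 4}, then test f_x and f at those candidates.
  x = -4: f_y(-4, y) = 3*y**2 + 14*y + 17; no integer root y with |y| ≤ 4.
  x = -3: f_y(-3, y) = 3*y**2 + 14*y + 16; vanishes at y ∈ {-2}. (-3, -2): f_x = 0, f = 0 — SINGULAR.
  x = -2: f_y(-2, y) = 3*y**2 + 14*y + 17; no integer root y with |y| ≤ 4.
  x = -1: f_y(-1, y) = 3*y**2 + 14*y + 20; no integer root y with |y| ≤ 4.
  x = 0: f_y(0, y) = 3*y**2 + 14*y + 25; no integer root y with |y| ≤ 4.
  x = 1: f_y(1, y) = 3*y**2 + 14*y + 32; no integer root y with |y| ≤ 4.
  x = 2: f_y(2, y) = 3*y**2 + 14*y + 41; no integer root y with |y| ≤ 4.
  x = 3: f_y(3, y) = 3*y**2 + 14*y + 52; no integer root y with |y| ≤ 4.
  x = 4: f_y(4, y) = 3*y**2 + 14*y + 65; no integer root y with |y| ≤ 4.
Only singular point on the grid: (-3, -2).
Classify: substitute x = -3 + u, y = -2 + v and expand: f = -2*u**3 + u**2*v - u**2 + v**3 + v**2.
No constant or linear terms (consistent with a singular point). Quadratic part: -u**2 + v**2. Cubic part: -2*u**3 + u**2*v + v**3.
The quadratic part v**2 - u**2 = (v − u)(v + u) splits into two distinct linear factors, so there are two distinct tangent lines y − -2 = ±(x − -3) — this is a node (ordinary double point).
Classification: node.


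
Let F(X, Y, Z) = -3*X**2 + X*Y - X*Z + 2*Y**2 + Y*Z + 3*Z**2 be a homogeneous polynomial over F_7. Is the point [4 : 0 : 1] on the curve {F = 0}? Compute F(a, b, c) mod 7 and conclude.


F(4,0,1) ≡ 0 (mod 7); P is on the curve.

Evaluate F(4, 0, 1) term-by-term (mod 7).
  -3*X**2 ↦ -3·16·1·1 = -48
  X*Y ↦ 1·4·0·1 = 0
  -X*Z ↦ -1·4·1·1 = -4
  2*Y**2 ↦ 2·1·0·1 = 0
  Y*Z ↦ 1·1·0·1 = 0
  3*Z**2 ↦ 3·1·1·1 = 3
Sum: F(4, 0, 1) = (-48) + (0) + (-4) + (0) + (0) + (3) = -49.
Reducing mod 7: -49 ≡ 0 (mod 7).
Since F(a, b, c) ≡ 0 (mod 7), P lies on the curve.


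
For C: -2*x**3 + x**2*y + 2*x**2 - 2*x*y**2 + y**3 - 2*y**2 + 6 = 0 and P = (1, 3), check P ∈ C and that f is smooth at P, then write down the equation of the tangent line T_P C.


Tangent line at P: -14*x + 4*y + 2 = 0.

Step 1: f(1, 3) = 0, so P lies on C.
Step 2: partial derivatives
  f_x(x, y) = -6*x**2 + 2*x*y + 4*x - 2*y**2, f_y(x, y) = x**2 - 4*x*y + 3*y**2 - 4*y.
  f_x(P) = -14, f_y(P) = 4 (gradient nonzero, so P is smooth).
Step 3: tangent line at P: -14·(x − 1) + 4·(y − 3) = 0.
Expanding: -14*x + 4*y + 2 = 0.


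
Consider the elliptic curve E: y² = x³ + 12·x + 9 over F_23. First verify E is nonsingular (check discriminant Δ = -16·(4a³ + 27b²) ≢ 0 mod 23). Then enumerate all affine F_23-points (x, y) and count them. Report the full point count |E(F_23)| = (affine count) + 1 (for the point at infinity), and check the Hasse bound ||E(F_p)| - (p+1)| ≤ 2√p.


Affine points = {(0, 3), (0, 20), (2, 8), (2, 15), (3, 7), (3, 16), (4, 11), (4, 12), (9, 8), (9, 15), (10, 5), (10, 18), (11, 0), (12, 8), (12, 15), (13, 4), (13, 19), (14, 0), (18, 10), (18, 13), (19, 9), (19, 14), (21, 0)}; affine count = 23; |E(F_23)| = 24.

Discriminant check: Δ ∝ 4a³ + 27b² = 4·12³ + 27·9² = 4·1728 + 27·81 ≡ 14 (mod 23). Nonzero ⇒ E is nonsingular.
For each x ∈ F_23, compute rhs = x³ + 12·x + 9 mod 23, then count y ∈ F_23 with y² ≡ rhs.
  x = 0: rhs = 9, matching y values: 3, 20 (2 points).
  x = 1: rhs = 22, matching y values: none (0 points).
  x = 2: rhs = 18, matching y values: 8, 15 (2 points).
  x = 3: rhs = 3, matching y values: 7, 16 (2 points).
  x = 4: rhs = 6, matching y values: 11, 12 (2 points).
  x = 5: rhs = 10, matching y values: none (0 points).
  x = 6: rhs = 21, matching y values: none (0 points).
  x = 7: rhs = 22, matching y values: none (0 points).
  x = 8: rhs = 19, matching y values: none (0 points).
  x = 9: rhs = 18, matching y values: 8, 15 (2 points).
  x = 10: rhs = 2, matching y values: 5, 18 (2 points).
  x = 11: rhs = 0, matching y values: 0 (1 points).
  x = 12: rhs = 18, matching y values: 8, 15 (2 points).
  x = 13: rhs = 16, matching y values: 4, 19 (2 points).
  x = 14: rhs = 0, matching y values: 0 (1 points).
  x = 15: rhs = 22, matching y values: none (0 points).
  x = 16: rhs = 19, matching y values: none (0 points).
  x = 17: rhs = 20, matching y values: none (0 points).
  x = 18: rhs = 8, matching y values: 10, 13 (2 points).
  x = 19: rhs = 12, matching y values: 9, 14 (2 points).
  x = 20: rhs = 15, matching y values: none (0 points).
  x = 21: rhs = 0, matching y values: 0 (1 points).
  x = 22: rhs = 19, matching y values: none (0 points).
Total affine count: 23.
Full point count |E(F_23)| = 23 + 1 = 24.
Hasse bound: |24 − (23+1)| = |0| = 0 ≤ 2√23 ≈ 9.5917 ✓.


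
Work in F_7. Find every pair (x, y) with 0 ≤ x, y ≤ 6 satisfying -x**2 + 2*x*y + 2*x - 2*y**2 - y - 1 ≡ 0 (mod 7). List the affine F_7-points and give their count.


Affine F_7-points: {(0, 5), (1, 0), (1, 4), (2, 1), (2, 4), (3, 3), (5, 3), (5, 5)}; count = 8.

For each of the 49 pairs (x, y) ∈ F_7², evaluate f(x, y) mod 7. Record the zeros.
  x = 0: [0↦6, 1↦3, 2↦3, 3↦6, 4↦5, 5↦0, 6↦5]  zeros at y ∈ {5}
  x = 1: [0↦0, 1↦6, 2↦1, 3↦6, 4↦0, 5↦4, 6↦4]  zeros at y ∈ {0, 4}
  x = 2: [0↦6, 1↦0, 2↦4, 3↦4, 4↦0, 5↦6, 6↦1]  zeros at y ∈ {1, 4}
  x = 3: [0↦3, 1↦6, 2↦5, 3↦0, 4↦5, 5↦6, 6↦3]  zeros at y ∈ {3}
  x = 4: [0↦5, 1↦3, 2↦4, 3↦1, 4↦1, 5↦4, 6↦3]  zeros at y ∈ ∅
  x = 5: [0↦5, 1↦5, 2↦1, 3↦0, 4↦2, 5↦0, 6↦1]  zeros at y ∈ {3, 5}
  x = 6: [0↦3, 1↦5, 2↦3, 3↦4, 4↦1, 5↦1, 6↦4]  zeros at y ∈ ∅
Collecting zeros: affine points = {(0, 5), (1, 0), (1, 4), (2, 1), (2, 4), (3, 3), (5, 3), (5, 5)}.
Total count |C(F_7)_aff| = 8.


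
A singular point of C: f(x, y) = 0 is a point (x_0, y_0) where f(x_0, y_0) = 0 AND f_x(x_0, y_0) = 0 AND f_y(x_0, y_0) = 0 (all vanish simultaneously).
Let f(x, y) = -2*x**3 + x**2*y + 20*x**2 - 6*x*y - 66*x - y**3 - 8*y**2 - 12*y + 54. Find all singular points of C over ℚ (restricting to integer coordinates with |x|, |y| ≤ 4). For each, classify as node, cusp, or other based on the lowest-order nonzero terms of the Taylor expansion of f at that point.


Singular points: {(3, -3)}; classification: node.

Compute partial derivatives:
  f_x = -6*x**2 + 2*x*y + 40*x - 6*y - 66.
  f_y = x**2 - 6*x - 3*y**2 - 16*y - 12.
Scan x_0 ∈ {−4, ..., 4}. For each x_0, f_y(x_0, y) is a polynomial in y; find its integer roots y ∈ {−4, ..., 4}, then test f_x and f at those candidates.
  x = -4: f_y(-4, y) = -3*y**2 - 16*y + 28; no integer root y with |y| ≤ 4.
  x = -3: f_y(-3, y) = -3*y**2 - 16*y + 15; no integer root y with |y| ≤ 4.
  x = -2: f_y(-2, y) = -3*y**2 - 16*y + 4; no integer root y with |y| ≤ 4.
  x = -1: f_y(-1, y) = -3*y**2 - 16*y - 5; no integer root y with |y| ≤ 4.
  x = 0: f_y(0, y) = -3*y**2 - 16*y - 12; no integer root y with |y| ≤ 4.
  x = 1: f_y(1, y) = -3*y**2 - 16*y - 17; no integer root y with |y| ≤ 4.
  x = 2: f_y(2, y) = -3*y**2 - 16*y - 20; vanishes at y ∈ {-2}. (2, -2): f_x = -6 ≠ 0.
  x = 3: f_y(3, y) = -3*y**2 - 16*y - 21; vanishes at y ∈ {-3}. (3, -3): f_x = 0, f = 0 — SINGULAR.
  x = 4: f_y(4, y) = -3*y**2 - 16*y - 20; vanishes at y ∈ {-2}. (4, -2): f_x = -6 ≠ 0.
Only singular point on the grid: (3, -3).
Classify: substitute x = 3 + u, y = -3 + v and expand: f = -2*u**3 + u**2*v - u**2 - v**3 + v**2.
No constant or linear terms (consistent with a singular point). Quadratic part: -u**2 + v**2. Cubic part: -2*u**3 + u**2*v - v**3.
The quadratic part v**2 - u**2 = (v − u)(v + u) splits into two distinct linear factors, so there are two distinct tangent lines y − -3 = ±(x − 3) — this is a node (ordinary double point).
Classification: node.


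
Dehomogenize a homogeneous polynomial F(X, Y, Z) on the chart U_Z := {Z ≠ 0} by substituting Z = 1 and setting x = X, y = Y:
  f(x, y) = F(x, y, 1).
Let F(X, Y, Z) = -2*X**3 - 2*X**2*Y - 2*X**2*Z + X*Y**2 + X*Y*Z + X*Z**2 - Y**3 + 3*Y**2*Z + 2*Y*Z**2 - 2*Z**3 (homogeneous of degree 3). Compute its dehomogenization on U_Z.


f(x, y) = -2*x**3 - 2*x**2*y - 2*x**2 + x*y**2 + x*y + x - y**3 + 3*y**2 + 2*y - 2

On U_Z we set Z = 1. Each monomial c·X^i·Y^j·Z^k in F becomes c·x^i·y^j·1^k = c·x^i·y^j.
Substituting Z = 1: F(X, Y, 1) = -2*x**3 - 2*x**2*y - 2*x**2 + x*y**2 + x*y + x - y**3 + 3*y**2 + 2*y - 2.
Note: deg(f) ≤ deg(F) = 3; strict inequality happens when F is divisible by Z (lost terms).


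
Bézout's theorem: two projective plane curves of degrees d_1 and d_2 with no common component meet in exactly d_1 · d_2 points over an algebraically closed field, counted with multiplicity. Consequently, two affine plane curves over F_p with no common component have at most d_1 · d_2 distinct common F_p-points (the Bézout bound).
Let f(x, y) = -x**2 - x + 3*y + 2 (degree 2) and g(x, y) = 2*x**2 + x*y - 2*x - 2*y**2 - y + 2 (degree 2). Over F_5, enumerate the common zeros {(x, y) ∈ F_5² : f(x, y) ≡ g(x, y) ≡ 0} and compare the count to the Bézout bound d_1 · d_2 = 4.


Common zeros: ∅; count = 0; Bézout bound = 4.

deg(f) = 2, deg(g) = 2, so Bézout bound = 4.
Scan x ∈ F_5. For each x, list the y ∈ F_5 with f(x, y) ≡ 0 and those with g(x, y) ≡ 0 (mod 5); the common zeros in that column are the intersection.
  x = 0: f ≡ 0 at y ∈ {1}; g ≡ 0 at y ∈ ∅; common: ∅.
  x = 1: f ≡ 0 at y ∈ {0}; g ≡ 0 at y ∈ {1, 4}; common: ∅.
  x = 2: f ≡ 0 at y ∈ {3}; g ≡ 0 at y ∈ {1, 2}; common: ∅.
  x = 3: f ≡ 0 at y ∈ {0}; g ≡ 0 at y ∈ {2, 4}; common: ∅.
  x = 4: f ≡ 0 at y ∈ {1}; g ≡ 0 at y ∈ ∅; common: ∅.
Collecting: common zeros = ∅, so the count is 0.
Comparison with the Bézout bound: 0 ≤ 4 = deg(f)·deg(g), as expected for curves with no common component (the affine F_5-count falls short of the bound because intersections may lie at infinity, over extension fields, or carry multiplicity).


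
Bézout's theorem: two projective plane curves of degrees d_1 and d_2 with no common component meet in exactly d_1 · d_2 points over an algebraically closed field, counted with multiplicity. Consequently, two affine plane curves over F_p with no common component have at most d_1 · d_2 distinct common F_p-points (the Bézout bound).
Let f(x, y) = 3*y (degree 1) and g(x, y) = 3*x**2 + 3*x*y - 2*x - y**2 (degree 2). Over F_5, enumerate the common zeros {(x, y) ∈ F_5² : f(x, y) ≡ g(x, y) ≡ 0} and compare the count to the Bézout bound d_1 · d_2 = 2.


Common zeros: {(0, 0), (4, 0)}; count = 2; Bézout bound = 2.

deg(f) = 1, deg(g) = 2, so Bézout bound = 2.
Scan x ∈ F_5. For each x, list the y ∈ F_5 with f(x, y) ≡ 0 and those with g(x, y) ≡ 0 (mod 5); the common zeros in that column are the intersection.
  x = 0: f ≡ 0 at y ∈ {0}; g ≡ 0 at y ∈ {0}; common: {0}.
  x = 1: f ≡ 0 at y ∈ {0}; g ≡ 0 at y ∈ ∅; common: ∅.
  x = 2: f ≡ 0 at y ∈ {0}; g ≡ 0 at y ∈ ∅; common: ∅.
  x = 3: f ≡ 0 at y ∈ {0}; g ≡ 0 at y ∈ {2}; common: ∅.
  x = 4: f ≡ 0 at y ∈ {0}; g ≡ 0 at y ∈ {0, 2}; common: {0}.
Collecting: common zeros = {(0, 0), (4, 0)}, so the count is 2.
Comparison with the Bézout bound: 2 ≤ 2 = deg(f)·deg(g), as expected for curves with no common component (the bound is attained).


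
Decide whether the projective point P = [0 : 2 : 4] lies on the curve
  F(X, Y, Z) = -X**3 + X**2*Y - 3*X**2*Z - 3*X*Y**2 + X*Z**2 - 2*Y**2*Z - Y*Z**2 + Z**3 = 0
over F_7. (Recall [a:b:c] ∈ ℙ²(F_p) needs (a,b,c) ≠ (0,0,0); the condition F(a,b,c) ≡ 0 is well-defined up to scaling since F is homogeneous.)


F(0,2,4) ≡ 0 (mod 7); P is on the curve.

Evaluate F(0, 2, 4) term-by-term (mod 7).
  -X**3 ↦ -1·0·1·1 = 0
  X**2*Y ↦ 1·0·2·1 = 0
  -3*X**2*Z ↦ -3·0·1·4 = 0
  -3*X*Y**2 ↦ -3·0·4·1 = 0
  X*Z**2 ↦ 1·0·1·16 = 0
  -2*Y**2*Z ↦ -2·1·4·4 = -32
  -Y*Z**2 ↦ -1·1·2·16 = -32
  Z**3 ↦ 1·1·1·64 = 64
Sum: F(0, 2, 4) = (0) + (0) + (0) + (0) + (0) + (-32) + (-32) + (64) = 0.
Reducing mod 7: 0 ≡ 0 (mod 7).
Since F(a, b, c) ≡ 0 (mod 7), P lies on the curve.


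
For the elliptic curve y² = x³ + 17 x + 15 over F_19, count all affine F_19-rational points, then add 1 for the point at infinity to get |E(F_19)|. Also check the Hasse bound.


Affine points = {(2, 0), (3, 6), (3, 13), (5, 4), (5, 15), (8, 6), (8, 13), (9, 2), (9, 17), (10, 8), (10, 11), (12, 3), (12, 16), (13, 1), (13, 18), (15, 4), (15, 15), (17, 7), (17, 12), (18, 4), (18, 15)}; affine count = 21; |E(F_19)| = 22.

Discriminant check: Δ ∝ 4a³ + 27b² = 4·17³ + 27·15² = 4·4913 + 27·225 ≡ 1 (mod 19). Nonzero ⇒ E is nonsingular.
For each x ∈ F_19, compute rhs = x³ + 17·x + 15 mod 19, then count y ∈ F_19 with y² ≡ rhs.
  x = 0: rhs = 15, matching y values: none (0 points).
  x = 1: rhs = 14, matching y values: none (0 points).
  x = 2: rhs = 0, matching y values: 0 (1 points).
  x = 3: rhs = 17, matching y values: 6, 13 (2 points).
  x = 4: rhs = 14, matching y values: none (0 points).
  x = 5: rhs = 16, matching y values: 4, 15 (2 points).
  x = 6: rhs = 10, matching y values: none (0 points).
  x = 7: rhs = 2, matching y values: none (0 points).
  x = 8: rhs = 17, matching y values: 6, 13 (2 points).
  x = 9: rhs = 4, matching y values: 2, 17 (2 points).
  x = 10: rhs = 7, matching y values: 8, 11 (2 points).
  x = 11: rhs = 13, matching y values: none (0 points).
  x = 12: rhs = 9, matching y values: 3, 16 (2 points).
  x = 13: rhs = 1, matching y values: 1, 18 (2 points).
  x = 14: rhs = 14, matching y values: none (0 points).
  x = 15: rhs = 16, matching y values: 4, 15 (2 points).
  x = 16: rhs = 13, matching y values: none (0 points).
  x = 17: rhs = 11, matching y values: 7, 12 (2 points).
  x = 18: rhs = 16, matching y values: 4, 15 (2 points).
Total affine count: 21.
Full point count |E(F_19)| = 21 + 1 = 22.
Hasse bound: |22 − (19+1)| = |2| = 2 ≤ 2√19 ≈ 8.7178 ✓.


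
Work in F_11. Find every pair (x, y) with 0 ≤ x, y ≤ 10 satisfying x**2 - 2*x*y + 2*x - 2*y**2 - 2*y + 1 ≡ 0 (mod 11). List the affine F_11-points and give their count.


Affine F_11-points: {(0, 2), (0, 8), (1, 4), (1, 5), (2, 2), (2, 6), (3, 8), (3, 10), (4, 7), (4, 10), (5, 1), (5, 4), (6, 1), (6, 3), (7, 5), (7, 9), (8, 6), (8, 7), (9, 3), (9, 9), (10, 0)}; count = 21.

For each of the 121 pairs (x, y) ∈ F_11², evaluate f(x, y) mod 11. Record the zeros.
  x = 0: [0↦1, 1↦8, 2↦0, 3↦10, 4↦5, 5↦7, 6↦5, 7↦10, 8↦0, 9↦8, 10↦1]  zeros at y ∈ {2, 8}
  x = 1: [0↦4, 1↦9, 2↦10, 3↦7, 4↦0, 5↦0, 6↦7, 7↦10, 8↦9, 9↦4, 10↦6]  zeros at y ∈ {4, 5}
  x = 2: [0↦9, 1↦1, 2↦0, 3↦6, 4↦8, 5↦6, 6↦0, 7↦1, 8↦9, 9↦2, 10↦2]  zeros at y ∈ {2, 6}
  x = 3: [0↦5, 1↦6, 2↦3, 3↦7, 4↦7, 5↦3, 6↦6, 7↦5, 8↦0, 9↦2, 10↦0]  zeros at y ∈ {8, 10}
  x = 4: [0↦3, 1↦2, 2↦8, 3↦10, 4↦8, 5↦2, 6↦3, 7↦0, 8↦4, 9↦4, 10↦0]  zeros at y ∈ {7, 10}
  x = 5: [0↦3, 1↦0, 2↦4, 3↦4, 4↦0, 5↦3, 6↦2, 7↦8, 8↦10, 9↦8, 10↦2]  zeros at y ∈ {1, 4}
  x = 6: [0↦5, 1↦0, 2↦2, 3↦0, 4↦5, 5↦6, 6↦3, 7↦7, 8↦7, 9↦3, 10↦6]  zeros at y ∈ {1, 3}
  x = 7: [0↦9, 1↦2, 2↦2, 3↦9, 4↦1, 5↦0, 6↦6, 7↦8, 8↦6, 9↦0, 10↦1]  zeros at y ∈ {5, 9}
  x = 8: [0↦4, 1↦6, 2↦4, 3↦9, 4↦10, 5↦7, 6↦0, 7↦0, 8↦7, 9↦10, 10↦9]  zeros at y ∈ {6, 7}
  x = 9: [0↦1, 1↦1, 2↦8, 3↦0, 4↦10, 5↦5, 6↦7, 7↦5, 8↦10, 9↦0, 10↦8]  zeros at y ∈ {3, 9}
  x = 10: [0↦0, 1↦9, 2↦3, 3↦4, 4↦1, 5↦5, 6↦5, 7↦1, 8↦4, 9↦3, 10↦9]  zeros at y ∈ {0}
Collecting zeros: affine points = {(0, 2), (0, 8), (1, 4), (1, 5), (2, 2), (2, 6), (3, 8), (3, 10), (4, 7), (4, 10), (5, 1), (5, 4), (6, 1), (6, 3), (7, 5), (7, 9), (8, 6), (8, 7), (9, 3), (9, 9), (10, 0)}.
Total count |C(F_11)_aff| = 21.


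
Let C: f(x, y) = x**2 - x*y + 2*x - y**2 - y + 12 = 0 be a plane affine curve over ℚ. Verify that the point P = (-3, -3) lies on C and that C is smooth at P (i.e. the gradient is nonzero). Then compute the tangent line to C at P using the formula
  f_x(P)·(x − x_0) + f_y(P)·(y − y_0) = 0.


Tangent line at P: -x + 8*y + 21 = 0.

Step 1: f(-3, -3) = 0, so P lies on C.
Step 2: partial derivatives
  f_x(x, y) = 2*x - y + 2, f_y(x, y) = -x - 2*y - 1.
  f_x(P) = -1, f_y(P) = 8 (gradient nonzero, so P is smooth).
Step 3: tangent line at P: -1·(x − -3) + 8·(y − -3) = 0.
Expanding: -x + 8*y + 21 = 0.


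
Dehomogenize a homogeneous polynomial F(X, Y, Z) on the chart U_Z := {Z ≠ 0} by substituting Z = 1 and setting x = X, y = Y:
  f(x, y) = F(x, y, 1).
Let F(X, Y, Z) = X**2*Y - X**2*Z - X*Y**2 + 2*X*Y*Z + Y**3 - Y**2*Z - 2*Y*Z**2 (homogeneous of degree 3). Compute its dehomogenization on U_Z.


f(x, y) = x**2*y - x**2 - x*y**2 + 2*x*y + y**3 - y**2 - 2*y

On U_Z we set Z = 1. Each monomial c·X^i·Y^j·Z^k in F becomes c·x^i·y^j·1^k = c·x^i·y^j.
Substituting Z = 1: F(X, Y, 1) = x**2*y - x**2 - x*y**2 + 2*x*y + y**3 - y**2 - 2*y.
Note: deg(f) ≤ deg(F) = 3; strict inequality happens when F is divisible by Z (lost terms).


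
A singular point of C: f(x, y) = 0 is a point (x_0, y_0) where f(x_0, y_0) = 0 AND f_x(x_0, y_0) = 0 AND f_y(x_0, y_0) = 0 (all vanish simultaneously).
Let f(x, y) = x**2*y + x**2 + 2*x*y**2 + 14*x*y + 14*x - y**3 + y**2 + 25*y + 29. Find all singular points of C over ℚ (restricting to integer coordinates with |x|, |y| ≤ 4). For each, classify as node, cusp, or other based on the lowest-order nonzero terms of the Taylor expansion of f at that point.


Singular points: {(-3, -2)}; classification: node.

Compute partial derivatives:
  f_x = 2*x*y + 2*x + 2*y**2 + 14*y + 14.
  f_y = x**2 + 4*x*y + 14*x - 3*y**2 + 2*y + 25.
Scan x_0 ∈ {−4, ..., 4}. For each x_0, f_y(x_0, y) is a polynomial in y; find its integer roots y ∈ {−4, ..., 4}, then test f_x and f at those candidates.
  x = -4: f_y(-4, y) = -3*y**2 - 14*y - 15; vanishes at y ∈ {-3}. (-4, -3): f_x = 6 ≠ 0.
  x = -3: f_y(-3, y) = -3*y**2 - 10*y - 8; vanishes at y ∈ {-2}. (-3, -2): f_x = 0, f = 0 — SINGULAR.
  x = -2: f_y(-2, y) = -3*y**2 - 6*y + 1; no integer root y with |y| ≤ 4.
  x = -1: f_y(-1, y) = -3*y**2 - 2*y + 12; no integer root y with |y| ≤ 4.
  x = 0: f_y(0, y) = -3*y**2 + 2*y + 25; no integer root y with |y| ≤ 4.
  x = 1: f_y(1, y) = -3*y**2 + 6*y + 40; no integer root y with |y| ≤ 4.
  x = 2: f_y(2, y) = -3*y**2 + 10*y + 57; vanishes at y ∈ {-3}. (2, -3): f_x = -18 ≠ 0.
  x = 3: f_y(3, y) = -3*y**2 + 14*y + 76; no integer root y with |y| ≤ 4.
  x = 4: f_y(4, y) = -3*y**2 + 18*y + 97; no integer root y with |y| ≤ 4.
Only singular point on the grid: (-3, -2).
Classify: substitute x = -3 + u, y = -2 + v and expand: f = u**2*v - u**2 + 2*u*v**2 - v**3 + v**2.
No constant or linear terms (consistent with a singular point). Quadratic part: -u**2 + v**2. Cubic part: u**2*v + 2*u*v**2 - v**3.
The quadratic part v**2 - u**2 = (v − u)(v + u) splits into two distinct linear factors, so there are two distinct tangent lines y − -2 = ±(x − -3) — this is a node (ordinary double point).
Classification: node.


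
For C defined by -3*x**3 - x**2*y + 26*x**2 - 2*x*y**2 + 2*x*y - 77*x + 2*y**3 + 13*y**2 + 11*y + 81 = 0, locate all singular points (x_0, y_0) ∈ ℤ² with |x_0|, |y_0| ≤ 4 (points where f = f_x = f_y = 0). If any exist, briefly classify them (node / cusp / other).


Singular points: {(3, -1)}; classification: cusp.

Compute partial derivatives:
  f_x = -9*x**2 - 2*x*y + 52*x - 2*y**2 + 2*y - 77.
  f_y = -x**2 - 4*x*y + 2*x + 6*y**2 + 26*y + 11.
Scan x_0 ∈ {−4, ..., 4}. For each x_0, f_y(x_0, y) is a polynomial in y; find its integer roots y ∈ {−4, ..., 4}, then test f_x and f at those candidates.
  x = -4: f_y(-4, y) = 6*y**2 + 42*y - 13; no integer root y with |y| ≤ 4.
  x = -3: f_y(-3, y) = 6*y**2 + 38*y - 4; no integer root y with |y| ≤ 4.
  x = -2: f_y(-2, y) = 6*y**2 + 34*y + 3; no integer root y with |y| ≤ 4.
  x = -1: f_y(-1, y) = 6*y**2 + 30*y + 8; no integer root y with |y| ≤ 4.
  x = 0: f_y(0, y) = 6*y**2 + 26*y + 11; no integer root y with |y| ≤ 4.
  x = 1: f_y(1, y) = 6*y**2 + 22*y + 12; vanishes at y ∈ {-3}. (1, -3): f_x = -52 ≠ 0.
  x = 2: f_y(2, y) = 6*y**2 + 18*y + 11; no integer root y with |y| ≤ 4.
  x = 3: f_y(3, y) = 6*y**2 + 14*y + 8; vanishes at y ∈ {-1}. (3, -1): f_x = 0, f = 0 — SINGULAR.
  x = 4: f_y(4, y) = 6*y**2 + 10*y + 3; no integer root y with |y| ≤ 4.
Only singular point on the grid: (3, -1).
Classify: substitute x = 3 + u, y = -1 + v and expand: f = -3*u**3 - u**2*v - 2*u*v**2 + 2*v**3 + v**2.
No constant or linear terms (consistent with a singular point). Quadratic part: v**2. Cubic part: -3*u**3 - u**2*v - 2*u*v**2 + 2*v**3.
The quadratic part v**2 is a perfect square, so there is a single (double) tangent line v = 0, i.e. y = -1. Restricting the cubic part to that line (v = 0) leaves -3*u**3 ≠ 0, so f is not divisible by v and the branch is v² ≈ 3*u**3 to lowest order — this is a cusp.
Classification: cusp.


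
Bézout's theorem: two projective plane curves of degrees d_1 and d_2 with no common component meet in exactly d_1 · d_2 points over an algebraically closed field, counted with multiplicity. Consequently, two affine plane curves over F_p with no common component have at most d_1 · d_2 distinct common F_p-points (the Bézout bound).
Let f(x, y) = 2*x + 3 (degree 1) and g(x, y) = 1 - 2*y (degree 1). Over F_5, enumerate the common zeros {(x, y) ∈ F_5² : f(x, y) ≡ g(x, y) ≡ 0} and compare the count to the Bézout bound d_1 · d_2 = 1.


Common zeros: {(1, 3)}; count = 1; Bézout bound = 1.

deg(f) = 1, deg(g) = 1, so Bézout bound = 1.
Scan x ∈ F_5. For each x, list the y ∈ F_5 with f(x, y) ≡ 0 and those with g(x, y) ≡ 0 (mod 5); the common zeros in that column are the intersection.
  x = 0: f ≡ 0 at y ∈ ∅; g ≡ 0 at y ∈ {3}; common: ∅.
  x = 1: f ≡ 0 at y ∈ {0, 1, 2, 3, 4}; g ≡ 0 at y ∈ {3}; common: {3}.
  x = 2: f ≡ 0 at y ∈ ∅; g ≡ 0 at y ∈ {3}; common: ∅.
  x = 3: f ≡ 0 at y ∈ ∅; g ≡ 0 at y ∈ {3}; common: ∅.
  x = 4: f ≡ 0 at y ∈ ∅; g ≡ 0 at y ∈ {3}; common: ∅.
Collecting: common zeros = {(1, 3)}, so the count is 1.
Comparison with the Bézout bound: 1 ≤ 1 = deg(f)·deg(g), as expected for curves with no common component (the bound is attained).


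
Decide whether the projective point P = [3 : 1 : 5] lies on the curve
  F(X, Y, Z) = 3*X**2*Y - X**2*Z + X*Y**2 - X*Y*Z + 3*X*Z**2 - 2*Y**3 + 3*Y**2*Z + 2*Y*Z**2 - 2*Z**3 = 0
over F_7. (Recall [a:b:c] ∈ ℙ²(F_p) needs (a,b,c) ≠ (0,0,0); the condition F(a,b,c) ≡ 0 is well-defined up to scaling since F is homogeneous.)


F(3,1,5) ≡ 1 (mod 7); P is NOT on the curve.

Evaluate F(3, 1, 5) term-by-term (mod 7).
  3*X**2*Y ↦ 3·9·1·1 = 27
  -X**2*Z ↦ -1·9·1·5 = -45
  X*Y**2 ↦ 1·3·1·1 = 3
  -X*Y*Z ↦ -1·3·1·5 = -15
  3*X*Z**2 ↦ 3·3·1·25 = 225
  -2*Y**3 ↦ -2·1·1·1 = -2
  3*Y**2*Z ↦ 3·1·1·5 = 15
  2*Y*Z**2 ↦ 2·1·1·25 = 50
  -2*Z**3 ↦ -2·1·1·125 = -250
Sum: F(3, 1, 5) = (27) + (-45) + (3) + (-15) + (225) + (-2) + (15) + (50) + (-250) = 8.
Reducing mod 7: 8 ≡ 1 (mod 7).
Since F(a, b, c) ≡ 1 ≠ 0 (mod 7), P does NOT lie on the curve.


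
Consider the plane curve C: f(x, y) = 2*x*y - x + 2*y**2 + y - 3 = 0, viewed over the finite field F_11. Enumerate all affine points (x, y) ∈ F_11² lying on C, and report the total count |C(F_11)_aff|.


Affine F_11-points: {(0, 1), (0, 4), (3, 3), (3, 10), (4, 5), (4, 7), (5, 2), (5, 9), (8, 0), (8, 8)}; count = 10.

For each of the 121 pairs (x, y) ∈ F_11², evaluate f(x, y) mod 11. Record the zeros.
  x = 0: [0↦8, 1↦0, 2↦7, 3↦7, 4↦0, 5↦8, 6↦9, 7↦3, 8↦1, 9↦3, 10↦9]  zeros at y ∈ {1, 4}
  x = 1: [0↦7, 1↦1, 2↦10, 3↦1, 4↦7, 5↦6, 6↦9, 7↦5, 8↦5, 9↦9, 10↦6]  zeros at y ∈ ∅
  x = 2: [0↦6, 1↦2, 2↦2, 3↦6, 4↦3, 5↦4, 6↦9, 7↦7, 8↦9, 9↦4, 10↦3]  zeros at y ∈ ∅
  x = 3: [0↦5, 1↦3, 2↦5, 3↦0, 4↦10, 5↦2, 6↦9, 7↦9, 8↦2, 9↦10, 10↦0]  zeros at y ∈ {3, 10}
  x = 4: [0↦4, 1↦4, 2↦8, 3↦5, 4↦6, 5↦0, 6↦9, 7↦0, 8↦6, 9↦5, 10↦8]  zeros at y ∈ {5, 7}
  x = 5: [0↦3, 1↦5, 2↦0, 3↦10, 4↦2, 5↦9, 6↦9, 7↦2, 8↦10, 9↦0, 10↦5]  zeros at y ∈ {2, 9}
  x = 6: [0↦2, 1↦6, 2↦3, 3↦4, 4↦9, 5↦7, 6↦9, 7↦4, 8↦3, 9↦6, 10↦2]  zeros at y ∈ ∅
  x = 7: [0↦1, 1↦7, 2↦6, 3↦9, 4↦5, 5↦5, 6↦9, 7↦6, 8↦7, 9↦1, 10↦10]  zeros at y ∈ ∅
  x = 8: [0↦0, 1↦8, 2↦9, 3↦3, 4↦1, 5↦3, 6↦9, 7↦8, 8↦0, 9↦7, 10↦7]  zeros at y ∈ {0, 8}
  x = 9: [0↦10, 1↦9, 2↦1, 3↦8, 4↦8, 5↦1, 6↦9, 7↦10, 8↦4, 9↦2, 10↦4]  zeros at y ∈ ∅
  x = 10: [0↦9, 1↦10, 2↦4, 3↦2, 4↦4, 5↦10, 6↦9, 7↦1, 8↦8, 9↦8, 10↦1]  zeros at y ∈ ∅
Collecting zeros: affine points = {(0, 1), (0, 4), (3, 3), (3, 10), (4, 5), (4, 7), (5, 2), (5, 9), (8, 0), (8, 8)}.
Total count |C(F_11)_aff| = 10.


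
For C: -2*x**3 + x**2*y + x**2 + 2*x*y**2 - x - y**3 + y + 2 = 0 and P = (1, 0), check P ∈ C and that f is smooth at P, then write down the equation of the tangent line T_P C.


Tangent line at P: -5*x + 2*y + 5 = 0.

Step 1: f(1, 0) = 0, so P lies on C.
Step 2: partial derivatives
  f_x(x, y) = -6*x**2 + 2*x*y + 2*x + 2*y**2 - 1, f_y(x, y) = x**2 + 4*x*y - 3*y**2 + 1.
  f_x(P) = -5, f_y(P) = 2 (gradient nonzero, so P is smooth).
Step 3: tangent line at P: -5·(x − 1) + 2·(y − 0) = 0.
Expanding: -5*x + 2*y + 5 = 0.


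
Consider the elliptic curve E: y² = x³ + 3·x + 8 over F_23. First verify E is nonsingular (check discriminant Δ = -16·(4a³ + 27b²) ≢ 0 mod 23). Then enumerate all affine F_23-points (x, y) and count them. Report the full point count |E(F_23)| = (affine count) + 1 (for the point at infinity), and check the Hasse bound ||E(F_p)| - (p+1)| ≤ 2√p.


Affine points = {(0, 10), (0, 13), (1, 9), (1, 14), (6, 9), (6, 14), (7, 2), (7, 21), (10, 7), (10, 16), (12, 1), (12, 22), (13, 6), (13, 17), (15, 1), (15, 22), (16, 9), (16, 14), (17, 2), (17, 21), (18, 11), (18, 12), (19, 1), (19, 22), (20, 8), (20, 15), (22, 2), (22, 21)}; affine count = 28; |E(F_23)| = 29.

Discriminant check: Δ ∝ 4a³ + 27b² = 4·3³ + 27·8² = 4·27 + 27·64 ≡ 19 (mod 23). Nonzero ⇒ E is nonsingular.
For each x ∈ F_23, compute rhs = x³ + 3·x + 8 mod 23, then count y ∈ F_23 with y² ≡ rhs.
  x = 0: rhs = 8, matching y values: 10, 13 (2 points).
  x = 1: rhs = 12, matching y values: 9, 14 (2 points).
  x = 2: rhs = 22, matching y values: none (0 points).
  x = 3: rhs = 21, matching y values: none (0 points).
  x = 4: rhs = 15, matching y values: none (0 points).
  x = 5: rhs = 10, matching y values: none (0 points).
  x = 6: rhs = 12, matching y values: 9, 14 (2 points).
  x = 7: rhs = 4, matching y values: 2, 21 (2 points).
  x = 8: rhs = 15, matching y values: none (0 points).
  x = 9: rhs = 5, matching y values: none (0 points).
  x = 10: rhs = 3, matching y values: 7, 16 (2 points).
  x = 11: rhs = 15, matching y values: none (0 points).
  x = 12: rhs = 1, matching y values: 1, 22 (2 points).
  x = 13: rhs = 13, matching y values: 6, 17 (2 points).
  x = 14: rhs = 11, matching y values: none (0 points).
  x = 15: rhs = 1, matching y values: 1, 22 (2 points).
  x = 16: rhs = 12, matching y values: 9, 14 (2 points).
  x = 17: rhs = 4, matching y values: 2, 21 (2 points).
  x = 18: rhs = 6, matching y values: 11, 12 (2 points).
  x = 19: rhs = 1, matching y values: 1, 22 (2 points).
  x = 20: rhs = 18, matching y values: 8, 15 (2 points).
  x = 21: rhs = 17, matching y values: none (0 points).
  x = 22: rhs = 4, matching y values: 2, 21 (2 points).
Total affine count: 28.
Full point count |E(F_23)| = 28 + 1 = 29.
Hasse bound: |29 − (23+1)| = |5| = 5 ≤ 2√23 ≈ 9.5917 ✓.


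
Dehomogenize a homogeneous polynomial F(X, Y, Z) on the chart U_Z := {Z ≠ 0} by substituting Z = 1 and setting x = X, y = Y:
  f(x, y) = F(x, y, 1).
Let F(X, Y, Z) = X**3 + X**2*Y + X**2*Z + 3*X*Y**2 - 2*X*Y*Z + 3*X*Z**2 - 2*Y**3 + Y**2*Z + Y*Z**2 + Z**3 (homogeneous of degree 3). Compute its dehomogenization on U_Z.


f(x, y) = x**3 + x**2*y + x**2 + 3*x*y**2 - 2*x*y + 3*x - 2*y**3 + y**2 + y + 1

On U_Z we set Z = 1. Each monomial c·X^i·Y^j·Z^k in F becomes c·x^i·y^j·1^k = c·x^i·y^j.
Substituting Z = 1: F(X, Y, 1) = x**3 + x**2*y + x**2 + 3*x*y**2 - 2*x*y + 3*x - 2*y**3 + y**2 + y + 1.
Note: deg(f) ≤ deg(F) = 3; strict inequality happens when F is divisible by Z (lost terms).


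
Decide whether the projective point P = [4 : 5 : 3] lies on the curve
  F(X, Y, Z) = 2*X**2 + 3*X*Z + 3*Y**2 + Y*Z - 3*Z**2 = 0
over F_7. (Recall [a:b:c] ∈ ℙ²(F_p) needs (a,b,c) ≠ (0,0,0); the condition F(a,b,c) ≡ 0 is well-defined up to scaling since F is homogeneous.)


F(4,5,3) ≡ 5 (mod 7); P is NOT on the curve.

Evaluate F(4, 5, 3) term-by-term (mod 7).
  2*X**2 ↦ 2·16·1·1 = 32
  3*X*Z ↦ 3·4·1·3 = 36
  3*Y**2 ↦ 3·1·25·1 = 75
  Y*Z ↦ 1·1·5·3 = 15
  -3*Z**2 ↦ -3·1·1·9 = -27
Sum: F(4, 5, 3) = (32) + (36) + (75) + (15) + (-27) = 131.
Reducing mod 7: 131 ≡ 5 (mod 7).
Since F(a, b, c) ≡ 5 ≠ 0 (mod 7), P does NOT lie on the curve.
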